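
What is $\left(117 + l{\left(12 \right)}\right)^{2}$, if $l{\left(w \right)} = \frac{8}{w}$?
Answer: $\frac{124609}{9} \approx 13845.0$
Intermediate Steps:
$\left(117 + l{\left(12 \right)}\right)^{2} = \left(117 + \frac{8}{12}\right)^{2} = \left(117 + 8 \cdot \frac{1}{12}\right)^{2} = \left(117 + \frac{2}{3}\right)^{2} = \left(\frac{353}{3}\right)^{2} = \frac{124609}{9}$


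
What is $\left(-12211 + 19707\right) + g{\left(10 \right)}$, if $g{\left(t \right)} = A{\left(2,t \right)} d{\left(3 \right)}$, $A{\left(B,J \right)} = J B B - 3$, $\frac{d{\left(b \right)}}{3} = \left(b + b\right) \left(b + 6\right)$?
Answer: $13490$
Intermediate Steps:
$d{\left(b \right)} = 6 b \left(6 + b\right)$ ($d{\left(b \right)} = 3 \left(b + b\right) \left(b + 6\right) = 3 \cdot 2 b \left(6 + b\right) = 6 b \left(6 + b\right)$)
$A{\left(B,J \right)} = -3 + J B^{2}$ ($A{\left(B,J \right)} = B J B - 3 = J B^{2} - 3 = -3 + J B^{2}$)
$g{\left(t \right)} = -486 + 648 t$ ($g{\left(t \right)} = \left(-3 + t 2^{2}\right) 6 \cdot 3 \left(6 + 3\right) = \left(-3 + t 4\right) 6 \cdot 3 \cdot 9 = \left(-3 + 4 t\right) 162 = -486 + 648 t$)
$\left(-12211 + 19707\right) + g{\left(10 \right)} = \left(-12211 + 19707\right) + \left(-486 + 648 \cdot 10\right) = 7496 + \left(-486 + 6480\right) = 7496 + 5994 = 13490$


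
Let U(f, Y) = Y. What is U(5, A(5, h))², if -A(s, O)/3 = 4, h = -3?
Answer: 144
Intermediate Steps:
A(s, O) = -12 (A(s, O) = -3*4 = -12)
U(5, A(5, h))² = (-12)² = 144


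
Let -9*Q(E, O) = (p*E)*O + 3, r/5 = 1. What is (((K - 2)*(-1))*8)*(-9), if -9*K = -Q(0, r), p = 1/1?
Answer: -440/3 ≈ -146.67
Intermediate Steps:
p = 1
r = 5 (r = 5*1 = 5)
Q(E, O) = -⅓ - E*O/9 (Q(E, O) = -((1*E)*O + 3)/9 = -(E*O + 3)/9 = -(3 + E*O)/9 = -⅓ - E*O/9)
K = -1/27 (K = -(-1)*(-⅓ - ⅑*0*5)/9 = -(-1)*(-⅓ + 0)/9 = -(-1)*(-1)/(9*3) = -⅑*⅓ = -1/27 ≈ -0.037037)
(((K - 2)*(-1))*8)*(-9) = (((-1/27 - 2)*(-1))*8)*(-9) = (-55/27*(-1)*8)*(-9) = ((55/27)*8)*(-9) = (440/27)*(-9) = -440/3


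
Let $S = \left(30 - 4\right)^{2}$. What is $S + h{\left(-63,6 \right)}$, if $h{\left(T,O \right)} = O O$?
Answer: $712$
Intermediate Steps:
$h{\left(T,O \right)} = O^{2}$
$S = 676$ ($S = 26^{2} = 676$)
$S + h{\left(-63,6 \right)} = 676 + 6^{2} = 676 + 36 = 712$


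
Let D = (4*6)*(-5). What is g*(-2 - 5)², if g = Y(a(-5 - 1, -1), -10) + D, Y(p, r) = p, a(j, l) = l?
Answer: -5929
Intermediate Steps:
D = -120 (D = 24*(-5) = -120)
g = -121 (g = -1 - 120 = -121)
g*(-2 - 5)² = -121*(-2 - 5)² = -121*(-7)² = -121*49 = -5929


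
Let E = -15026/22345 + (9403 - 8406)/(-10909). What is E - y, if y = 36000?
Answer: -8775603976599/243761605 ≈ -36001.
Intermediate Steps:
E = -186196599/243761605 (E = -15026*1/22345 + 997*(-1/10909) = -15026/22345 - 997/10909 = -186196599/243761605 ≈ -0.76385)
E - y = -186196599/243761605 - 1*36000 = -186196599/243761605 - 36000 = -8775603976599/243761605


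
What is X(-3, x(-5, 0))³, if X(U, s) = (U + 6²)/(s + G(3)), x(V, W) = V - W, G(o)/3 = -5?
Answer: -35937/8000 ≈ -4.4921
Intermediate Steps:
G(o) = -15 (G(o) = 3*(-5) = -15)
X(U, s) = (36 + U)/(-15 + s) (X(U, s) = (U + 6²)/(s - 15) = (U + 36)/(-15 + s) = (36 + U)/(-15 + s))
X(-3, x(-5, 0))³ = ((36 - 3)/(-15 + (-5 - 1*0)))³ = (33/(-15 + (-5 + 0)))³ = (33/(-15 - 5))³ = (33/(-20))³ = (-1/20*33)³ = (-33/20)³ = -35937/8000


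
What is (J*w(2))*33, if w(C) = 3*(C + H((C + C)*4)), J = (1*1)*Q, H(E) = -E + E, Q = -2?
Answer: -396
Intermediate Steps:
H(E) = 0
J = -2 (J = (1*1)*(-2) = 1*(-2) = -2)
w(C) = 3*C (w(C) = 3*(C + 0) = 3*C)
(J*w(2))*33 = -6*2*33 = -2*6*33 = -12*33 = -396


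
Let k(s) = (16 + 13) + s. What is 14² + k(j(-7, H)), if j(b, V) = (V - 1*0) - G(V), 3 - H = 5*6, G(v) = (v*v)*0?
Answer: 198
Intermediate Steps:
G(v) = 0 (G(v) = v²*0 = 0)
H = -27 (H = 3 - 5*6 = 3 - 1*30 = 3 - 30 = -27)
j(b, V) = V (j(b, V) = (V - 1*0) - 1*0 = (V + 0) + 0 = V + 0 = V)
k(s) = 29 + s
14² + k(j(-7, H)) = 14² + (29 - 27) = 196 + 2 = 198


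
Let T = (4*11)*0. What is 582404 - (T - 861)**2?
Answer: -158917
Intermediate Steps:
T = 0 (T = 44*0 = 0)
582404 - (T - 861)**2 = 582404 - (0 - 861)**2 = 582404 - 1*(-861)**2 = 582404 - 1*741321 = 582404 - 741321 = -158917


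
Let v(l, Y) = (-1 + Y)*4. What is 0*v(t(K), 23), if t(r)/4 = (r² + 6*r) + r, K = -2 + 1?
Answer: 0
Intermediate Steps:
K = -1
t(r) = 4*r² + 28*r (t(r) = 4*((r² + 6*r) + r) = 4*(r² + 7*r) = 4*r² + 28*r)
v(l, Y) = -4 + 4*Y
0*v(t(K), 23) = 0*(-4 + 4*23) = 0*(-4 + 92) = 0*88 = 0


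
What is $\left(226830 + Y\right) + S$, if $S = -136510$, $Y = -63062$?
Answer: $27258$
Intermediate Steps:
$\left(226830 + Y\right) + S = \left(226830 - 63062\right) - 136510 = 163768 - 136510 = 27258$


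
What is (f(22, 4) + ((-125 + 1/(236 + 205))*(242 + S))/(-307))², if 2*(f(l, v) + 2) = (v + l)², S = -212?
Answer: 246948150293056/2036626641 ≈ 1.2125e+5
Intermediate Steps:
f(l, v) = -2 + (l + v)²/2 (f(l, v) = -2 + (v + l)²/2 = -2 + (l + v)²/2)
(f(22, 4) + ((-125 + 1/(236 + 205))*(242 + S))/(-307))² = ((-2 + (22 + 4)²/2) + ((-125 + 1/(236 + 205))*(242 - 212))/(-307))² = ((-2 + (½)*26²) + ((-125 + 1/441)*30)*(-1/307))² = ((-2 + (½)*676) + ((-125 + 1/441)*30)*(-1/307))² = ((-2 + 338) - 55124/441*30*(-1/307))² = (336 - 551240/147*(-1/307))² = (336 + 551240/45129)² = (15714584/45129)² = 246948150293056/2036626641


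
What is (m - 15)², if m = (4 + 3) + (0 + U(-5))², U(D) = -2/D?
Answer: 38416/625 ≈ 61.466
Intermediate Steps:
m = 179/25 (m = (4 + 3) + (0 - 2/(-5))² = 7 + (0 - 2*(-⅕))² = 7 + (0 + ⅖)² = 7 + (⅖)² = 7 + 4/25 = 179/25 ≈ 7.1600)
(m - 15)² = (179/25 - 15)² = (-196/25)² = 38416/625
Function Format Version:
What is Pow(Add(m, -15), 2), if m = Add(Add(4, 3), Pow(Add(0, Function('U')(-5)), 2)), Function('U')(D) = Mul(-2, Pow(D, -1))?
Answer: Rational(38416, 625) ≈ 61.466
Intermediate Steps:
m = Rational(179, 25) (m = Add(Add(4, 3), Pow(Add(0, Mul(-2, Pow(-5, -1))), 2)) = Add(7, Pow(Add(0, Mul(-2, Rational(-1, 5))), 2)) = Add(7, Pow(Add(0, Rational(2, 5)), 2)) = Add(7, Pow(Rational(2, 5), 2)) = Add(7, Rational(4, 25)) = Rational(179, 25) ≈ 7.1600)
Pow(Add(m, -15), 2) = Pow(Add(Rational(179, 25), -15), 2) = Pow(Rational(-196, 25), 2) = Rational(38416, 625)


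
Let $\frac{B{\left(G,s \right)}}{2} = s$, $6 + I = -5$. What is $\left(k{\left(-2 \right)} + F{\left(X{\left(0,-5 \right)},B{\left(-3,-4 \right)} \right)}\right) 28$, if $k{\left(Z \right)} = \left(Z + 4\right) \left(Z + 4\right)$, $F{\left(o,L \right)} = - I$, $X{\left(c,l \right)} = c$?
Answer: $420$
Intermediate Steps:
$I = -11$ ($I = -6 - 5 = -11$)
$B{\left(G,s \right)} = 2 s$
$F{\left(o,L \right)} = 11$ ($F{\left(o,L \right)} = \left(-1\right) \left(-11\right) = 11$)
$k{\left(Z \right)} = \left(4 + Z\right)^{2}$ ($k{\left(Z \right)} = \left(4 + Z\right) \left(4 + Z\right) = \left(4 + Z\right)^{2}$)
$\left(k{\left(-2 \right)} + F{\left(X{\left(0,-5 \right)},B{\left(-3,-4 \right)} \right)}\right) 28 = \left(\left(4 - 2\right)^{2} + 11\right) 28 = \left(2^{2} + 11\right) 28 = \left(4 + 11\right) 28 = 15 \cdot 28 = 420$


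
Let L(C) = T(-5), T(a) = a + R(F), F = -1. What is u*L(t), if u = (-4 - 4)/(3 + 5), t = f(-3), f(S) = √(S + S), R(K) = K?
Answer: 6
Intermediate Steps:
f(S) = √2*√S (f(S) = √(2*S) = √2*√S)
T(a) = -1 + a (T(a) = a - 1 = -1 + a)
t = I*√6 (t = √2*√(-3) = √2*(I*√3) = I*√6 ≈ 2.4495*I)
L(C) = -6 (L(C) = -1 - 5 = -6)
u = -1 (u = -8/8 = -8*⅛ = -1)
u*L(t) = -1*(-6) = 6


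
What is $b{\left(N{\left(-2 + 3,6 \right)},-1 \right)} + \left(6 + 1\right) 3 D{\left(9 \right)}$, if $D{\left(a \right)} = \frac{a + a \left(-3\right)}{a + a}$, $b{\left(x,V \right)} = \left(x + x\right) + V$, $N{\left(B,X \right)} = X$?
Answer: $-10$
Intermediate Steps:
$b{\left(x,V \right)} = V + 2 x$ ($b{\left(x,V \right)} = 2 x + V = V + 2 x$)
$D{\left(a \right)} = -1$ ($D{\left(a \right)} = \frac{a - 3 a}{2 a} = - 2 a \frac{1}{2 a} = -1$)
$b{\left(N{\left(-2 + 3,6 \right)},-1 \right)} + \left(6 + 1\right) 3 D{\left(9 \right)} = \left(-1 + 2 \cdot 6\right) + \left(6 + 1\right) 3 \left(-1\right) = \left(-1 + 12\right) + 7 \cdot 3 \left(-1\right) = 11 + 21 \left(-1\right) = 11 - 21 = -10$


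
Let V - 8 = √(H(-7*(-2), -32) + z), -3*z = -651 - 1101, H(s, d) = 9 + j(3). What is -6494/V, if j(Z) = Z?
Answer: 12988/133 - 3247*√149/133 ≈ -200.35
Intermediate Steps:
H(s, d) = 12 (H(s, d) = 9 + 3 = 12)
z = 584 (z = -(-651 - 1101)/3 = -⅓*(-1752) = 584)
V = 8 + 2*√149 (V = 8 + √(12 + 584) = 8 + √596 = 8 + 2*√149 ≈ 32.413)
-6494/V = -6494/(8 + 2*√149)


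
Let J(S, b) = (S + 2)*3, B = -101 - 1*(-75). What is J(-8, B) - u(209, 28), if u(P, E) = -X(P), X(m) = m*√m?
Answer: -18 + 209*√209 ≈ 3003.5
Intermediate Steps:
X(m) = m^(3/2)
B = -26 (B = -101 + 75 = -26)
J(S, b) = 6 + 3*S (J(S, b) = (2 + S)*3 = 6 + 3*S)
u(P, E) = -P^(3/2)
J(-8, B) - u(209, 28) = (6 + 3*(-8)) - (-1)*209^(3/2) = (6 - 24) - (-1)*209*√209 = -18 - (-209)*√209 = -18 + 209*√209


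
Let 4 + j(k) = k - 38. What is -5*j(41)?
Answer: 5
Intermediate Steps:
j(k) = -42 + k (j(k) = -4 + (k - 38) = -4 + (-38 + k) = -42 + k)
-5*j(41) = -5*(-42 + 41) = -5*(-1) = 5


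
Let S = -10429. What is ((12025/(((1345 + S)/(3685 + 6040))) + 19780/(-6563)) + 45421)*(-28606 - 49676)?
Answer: -25314376906892739/9936382 ≈ -2.5476e+9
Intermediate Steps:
((12025/(((1345 + S)/(3685 + 6040))) + 19780/(-6563)) + 45421)*(-28606 - 49676) = ((12025/(((1345 - 10429)/(3685 + 6040))) + 19780/(-6563)) + 45421)*(-28606 - 49676) = ((12025/((-9084/9725)) + 19780*(-1/6563)) + 45421)*(-78282) = ((12025/((-9084*1/9725)) - 19780/6563) + 45421)*(-78282) = ((12025/(-9084/9725) - 19780/6563) + 45421)*(-78282) = ((12025*(-9725/9084) - 19780/6563) + 45421)*(-78282) = ((-116943125/9084 - 19780/6563) + 45421)*(-78282) = (-767677410895/59618292 + 45421)*(-78282) = (1940245030037/59618292)*(-78282) = -25314376906892739/9936382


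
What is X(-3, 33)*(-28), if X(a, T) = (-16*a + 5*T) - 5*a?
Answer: -6384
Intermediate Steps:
X(a, T) = -21*a + 5*T
X(-3, 33)*(-28) = (-21*(-3) + 5*33)*(-28) = (63 + 165)*(-28) = 228*(-28) = -6384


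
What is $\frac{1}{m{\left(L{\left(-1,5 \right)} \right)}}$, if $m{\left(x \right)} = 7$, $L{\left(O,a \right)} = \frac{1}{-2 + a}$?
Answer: $\frac{1}{7} \approx 0.14286$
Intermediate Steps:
$\frac{1}{m{\left(L{\left(-1,5 \right)} \right)}} = \frac{1}{7}$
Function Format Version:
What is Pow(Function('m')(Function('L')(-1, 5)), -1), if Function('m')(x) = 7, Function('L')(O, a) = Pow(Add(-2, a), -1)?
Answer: Rational(1, 7) ≈ 0.14286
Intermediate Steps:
Pow(Function('m')(Function('L')(-1, 5)), -1) = Pow(7, -1) = Rational(1, 7)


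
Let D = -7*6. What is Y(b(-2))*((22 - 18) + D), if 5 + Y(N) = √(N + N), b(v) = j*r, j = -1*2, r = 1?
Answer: 190 - 76*I ≈ 190.0 - 76.0*I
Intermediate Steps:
j = -2
b(v) = -2 (b(v) = -2*1 = -2)
D = -42
Y(N) = -5 + √2*√N (Y(N) = -5 + √(N + N) = -5 + √(2*N) = -5 + √2*√N)
Y(b(-2))*((22 - 18) + D) = (-5 + √2*√(-2))*((22 - 18) - 42) = (-5 + √2*(I*√2))*(4 - 42) = (-5 + 2*I)*(-38) = 190 - 76*I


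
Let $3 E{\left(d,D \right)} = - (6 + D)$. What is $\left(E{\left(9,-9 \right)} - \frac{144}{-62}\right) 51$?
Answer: $\frac{5253}{31} \approx 169.45$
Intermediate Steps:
$E{\left(d,D \right)} = -2 - \frac{D}{3}$ ($E{\left(d,D \right)} = \frac{\left(-1\right) \left(6 + D\right)}{3} = \frac{-6 - D}{3} = -2 - \frac{D}{3}$)
$\left(E{\left(9,-9 \right)} - \frac{144}{-62}\right) 51 = \left(\left(-2 - -3\right) - \frac{144}{-62}\right) 51 = \left(\left(-2 + 3\right) - - \frac{72}{31}\right) 51 = \left(1 + \frac{72}{31}\right) 51 = \frac{103}{31} \cdot 51 = \frac{5253}{31}$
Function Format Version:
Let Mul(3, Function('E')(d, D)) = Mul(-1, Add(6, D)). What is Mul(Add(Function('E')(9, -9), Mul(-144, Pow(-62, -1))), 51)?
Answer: Rational(5253, 31) ≈ 169.45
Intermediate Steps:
Function('E')(d, D) = Add(-2, Mul(Rational(-1, 3), D)) (Function('E')(d, D) = Mul(Rational(1, 3), Mul(-1, Add(6, D))) = Mul(Rational(1, 3), Add(-6, Mul(-1, D))) = Add(-2, Mul(Rational(-1, 3), D)))
Mul(Add(Function('E')(9, -9), Mul(-144, Pow(-62, -1))), 51) = Mul(Add(Add(-2, Mul(Rational(-1, 3), -9)), Mul(-144, Pow(-62, -1))), 51) = Mul(Add(Add(-2, 3), Mul(-144, Rational(-1, 62))), 51) = Mul(Add(1, Rational(72, 31)), 51) = Mul(Rational(103, 31), 51) = Rational(5253, 31)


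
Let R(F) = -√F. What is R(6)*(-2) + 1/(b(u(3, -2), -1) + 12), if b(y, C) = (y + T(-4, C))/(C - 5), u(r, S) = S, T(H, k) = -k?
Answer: 6/73 + 2*√6 ≈ 4.9812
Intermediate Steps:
b(y, C) = (y - C)/(-5 + C) (b(y, C) = (y - C)/(C - 5) = (y - C)/(-5 + C))
R(6)*(-2) + 1/(b(u(3, -2), -1) + 12) = -√6*(-2) + 1/((-2 - 1*(-1))/(-5 - 1) + 12) = 2*√6 + 1/((-2 + 1)/(-6) + 12) = 2*√6 + 1/(-⅙*(-1) + 12) = 2*√6 + 1/(⅙ + 12) = 2*√6 + 1/(73/6) = 2*√6 + 6/73 = 6/73 + 2*√6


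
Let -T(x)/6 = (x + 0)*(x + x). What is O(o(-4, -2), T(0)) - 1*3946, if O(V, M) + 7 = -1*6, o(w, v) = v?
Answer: -3959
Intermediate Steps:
T(x) = -12*x² (T(x) = -6*(x + 0)*(x + x) = -6*x*2*x = -12*x²)
O(V, M) = -13 (O(V, M) = -7 - 1*6 = -7 - 6 = -13)
O(o(-4, -2), T(0)) - 1*3946 = -13 - 1*3946 = -13 - 3946 = -3959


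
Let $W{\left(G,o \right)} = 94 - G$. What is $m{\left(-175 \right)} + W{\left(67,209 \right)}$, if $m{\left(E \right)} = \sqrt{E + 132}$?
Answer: $27 + i \sqrt{43} \approx 27.0 + 6.5574 i$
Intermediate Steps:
$m{\left(E \right)} = \sqrt{132 + E}$
$m{\left(-175 \right)} + W{\left(67,209 \right)} = \sqrt{132 - 175} + \left(94 - 67\right) = \sqrt{-43} + \left(94 - 67\right) = i \sqrt{43} + 27 = 27 + i \sqrt{43}$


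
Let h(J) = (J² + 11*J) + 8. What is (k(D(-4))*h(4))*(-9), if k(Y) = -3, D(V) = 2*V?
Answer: 1836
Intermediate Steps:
h(J) = 8 + J² + 11*J
(k(D(-4))*h(4))*(-9) = -3*(8 + 4² + 11*4)*(-9) = -3*(8 + 16 + 44)*(-9) = -3*68*(-9) = -204*(-9) = 1836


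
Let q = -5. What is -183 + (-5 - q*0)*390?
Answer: -2133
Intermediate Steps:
-183 + (-5 - q*0)*390 = -183 + (-5 - 1*(-5)*0)*390 = -183 + (-5 + 5*0)*390 = -183 + (-5 + 0)*390 = -183 - 5*390 = -183 - 1950 = -2133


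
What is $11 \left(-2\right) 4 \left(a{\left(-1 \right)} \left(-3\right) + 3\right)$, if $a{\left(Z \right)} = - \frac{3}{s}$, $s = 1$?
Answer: $-1056$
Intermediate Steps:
$a{\left(Z \right)} = -3$ ($a{\left(Z \right)} = - \frac{3}{1} = \left(-3\right) 1 = -3$)
$11 \left(-2\right) 4 \left(a{\left(-1 \right)} \left(-3\right) + 3\right) = 11 \left(-2\right) 4 \left(\left(-3\right) \left(-3\right) + 3\right) = \left(-22\right) 4 \left(9 + 3\right) = \left(-88\right) 12 = -1056$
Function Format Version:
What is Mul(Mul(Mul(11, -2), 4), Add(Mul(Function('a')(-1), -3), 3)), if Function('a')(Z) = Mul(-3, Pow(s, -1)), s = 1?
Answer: -1056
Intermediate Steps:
Function('a')(Z) = -3 (Function('a')(Z) = Mul(-3, Pow(1, -1)) = Mul(-3, 1) = -3)
Mul(Mul(Mul(11, -2), 4), Add(Mul(Function('a')(-1), -3), 3)) = Mul(Mul(Mul(11, -2), 4), Add(Mul(-3, -3), 3)) = Mul(Mul(-22, 4), Add(9, 3)) = Mul(-88, 12) = -1056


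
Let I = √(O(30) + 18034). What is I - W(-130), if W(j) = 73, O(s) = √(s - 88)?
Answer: -73 + √(18034 + I*√58) ≈ 61.291 + 0.028356*I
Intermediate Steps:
O(s) = √(-88 + s)
I = √(18034 + I*√58) (I = √(√(-88 + 30) + 18034) = √(√(-58) + 18034) = √(I*√58 + 18034) = √(18034 + I*√58) ≈ 134.29 + 0.028*I)
I - W(-130) = √(18034 + I*√58) - 1*73 = √(18034 + I*√58) - 73 = -73 + √(18034 + I*√58)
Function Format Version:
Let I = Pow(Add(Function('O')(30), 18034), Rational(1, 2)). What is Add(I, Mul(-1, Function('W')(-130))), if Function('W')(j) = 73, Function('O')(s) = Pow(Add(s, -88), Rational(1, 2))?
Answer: Add(-73, Pow(Add(18034, Mul(I, Pow(58, Rational(1, 2)))), Rational(1, 2))) ≈ Add(61.291, Mul(0.028356, I))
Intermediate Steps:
Function('O')(s) = Pow(Add(-88, s), Rational(1, 2))
I = Pow(Add(18034, Mul(I, Pow(58, Rational(1, 2)))), Rational(1, 2)) (I = Pow(Add(Pow(Add(-88, 30), Rational(1, 2)), 18034), Rational(1, 2)) = Pow(Add(Pow(-58, Rational(1, 2)), 18034), Rational(1, 2)) = Pow(Add(Mul(I, Pow(58, Rational(1, 2))), 18034), Rational(1, 2)) = Pow(Add(18034, Mul(I, Pow(58, Rational(1, 2)))), Rational(1, 2)) ≈ Add(134.29, Mul(0.028, I)))
Add(I, Mul(-1, Function('W')(-130))) = Add(Pow(Add(18034, Mul(I, Pow(58, Rational(1, 2)))), Rational(1, 2)), Mul(-1, 73)) = Add(Pow(Add(18034, Mul(I, Pow(58, Rational(1, 2)))), Rational(1, 2)), -73) = Add(-73, Pow(Add(18034, Mul(I, Pow(58, Rational(1, 2)))), Rational(1, 2)))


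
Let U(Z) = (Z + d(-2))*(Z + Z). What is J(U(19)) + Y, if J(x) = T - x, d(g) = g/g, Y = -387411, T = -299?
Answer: -388470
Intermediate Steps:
d(g) = 1
U(Z) = 2*Z*(1 + Z) (U(Z) = (Z + 1)*(Z + Z) = (1 + Z)*(2*Z) = 2*Z*(1 + Z))
J(x) = -299 - x
J(U(19)) + Y = (-299 - 2*19*(1 + 19)) - 387411 = (-299 - 2*19*20) - 387411 = (-299 - 1*760) - 387411 = (-299 - 760) - 387411 = -1059 - 387411 = -388470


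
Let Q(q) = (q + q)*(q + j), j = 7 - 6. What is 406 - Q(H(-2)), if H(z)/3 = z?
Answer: 346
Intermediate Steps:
H(z) = 3*z
j = 1
Q(q) = 2*q*(1 + q) (Q(q) = (q + q)*(q + 1) = (2*q)*(1 + q) = 2*q*(1 + q))
406 - Q(H(-2)) = 406 - 2*3*(-2)*(1 + 3*(-2)) = 406 - 2*(-6)*(1 - 6) = 406 - 2*(-6)*(-5) = 406 - 1*60 = 406 - 60 = 346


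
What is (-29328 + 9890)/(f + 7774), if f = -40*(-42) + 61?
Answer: -19438/9515 ≈ -2.0429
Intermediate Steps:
f = 1741 (f = 1680 + 61 = 1741)
(-29328 + 9890)/(f + 7774) = (-29328 + 9890)/(1741 + 7774) = -19438/9515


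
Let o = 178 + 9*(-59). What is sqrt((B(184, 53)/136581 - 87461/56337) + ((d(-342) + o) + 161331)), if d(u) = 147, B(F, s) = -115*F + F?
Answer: 4*sqrt(66246639005922745659486)/2564854599 ≈ 401.40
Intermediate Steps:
B(F, s) = -114*F
o = -353 (o = 178 - 531 = -353)
sqrt((B(184, 53)/136581 - 87461/56337) + ((d(-342) + o) + 161331)) = sqrt((-114*184/136581 - 87461/56337) + ((147 - 353) + 161331)) = sqrt((-20976*1/136581 - 87461*1/56337) + (-206 + 161331)) = sqrt((-6992/45527 - 87461/56337) + 161125) = sqrt(-4375745251/2564854599 + 161125) = sqrt(413257821518624/2564854599) = 4*sqrt(66246639005922745659486)/2564854599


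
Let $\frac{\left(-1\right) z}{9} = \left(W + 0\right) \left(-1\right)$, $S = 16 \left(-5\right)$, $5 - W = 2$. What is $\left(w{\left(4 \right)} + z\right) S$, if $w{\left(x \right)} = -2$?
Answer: $-2000$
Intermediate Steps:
$W = 3$ ($W = 5 - 2 = 3$)
$S = -80$
$z = 27$ ($z = - 9 \left(3 + 0\right) \left(-1\right) = - 9 \cdot 3 \left(-1\right) = \left(-9\right) \left(-3\right) = 27$)
$\left(w{\left(4 \right)} + z\right) S = \left(-2 + 27\right) \left(-80\right) = 25 \left(-80\right) = -2000$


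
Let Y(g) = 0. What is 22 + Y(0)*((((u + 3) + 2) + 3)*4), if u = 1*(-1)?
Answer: 22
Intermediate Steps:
u = -1
22 + Y(0)*((((u + 3) + 2) + 3)*4) = 22 + 0*((((-1 + 3) + 2) + 3)*4) = 22 + 0*(((2 + 2) + 3)*4) = 22 + 0*((4 + 3)*4) = 22 + 0*(7*4) = 22 + 0*28 = 22 + 0 = 22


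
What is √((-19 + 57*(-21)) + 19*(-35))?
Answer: 3*I*√209 ≈ 43.37*I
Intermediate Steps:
√((-19 + 57*(-21)) + 19*(-35)) = √((-19 - 1197) - 665) = √(-1216 - 665) = √(-1881) = 3*I*√209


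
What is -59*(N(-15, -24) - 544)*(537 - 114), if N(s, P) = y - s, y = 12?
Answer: 12902769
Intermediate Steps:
N(s, P) = 12 - s
-59*(N(-15, -24) - 544)*(537 - 114) = -59*((12 - 1*(-15)) - 544)*(537 - 114) = -59*((12 + 15) - 544)*423 = -59*(27 - 544)*423 = -(-30503)*423 = -59*(-218691) = 12902769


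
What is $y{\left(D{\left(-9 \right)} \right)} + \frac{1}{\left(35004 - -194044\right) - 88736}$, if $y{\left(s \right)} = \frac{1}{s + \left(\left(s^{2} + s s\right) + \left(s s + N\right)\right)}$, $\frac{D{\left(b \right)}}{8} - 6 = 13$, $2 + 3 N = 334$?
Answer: $\frac{157415}{7321620472} \approx 2.15 \cdot 10^{-5}$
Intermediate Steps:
$N = \frac{332}{3}$ ($N = - \frac{2}{3} + \frac{1}{3} \cdot 334 = - \frac{2}{3} + \frac{334}{3} = \frac{332}{3} \approx 110.67$)
$D{\left(b \right)} = 152$ ($D{\left(b \right)} = 48 + 8 \cdot 13 = 48 + 104 = 152$)
$y{\left(s \right)} = \frac{1}{\frac{332}{3} + s + 3 s^{2}}$ ($y{\left(s \right)} = \frac{1}{s + \left(\left(s^{2} + s s\right) + \left(s s + \frac{332}{3}\right)\right)} = \frac{1}{s + \left(\left(s^{2} + s^{2}\right) + \left(s^{2} + \frac{332}{3}\right)\right)} = \frac{1}{s + \left(2 s^{2} + \left(\frac{332}{3} + s^{2}\right)\right)} = \frac{1}{s + \left(\frac{332}{3} + 3 s^{2}\right)} = \frac{1}{\frac{332}{3} + s + 3 s^{2}}$)
$y{\left(D{\left(-9 \right)} \right)} + \frac{1}{\left(35004 - -194044\right) - 88736} = \frac{3}{332 + 3 \cdot 152 + 9 \cdot 152^{2}} + \frac{1}{\left(35004 - -194044\right) - 88736} = \frac{3}{332 + 456 + 9 \cdot 23104} + \frac{1}{\left(35004 + 194044\right) - 88736} = \frac{3}{332 + 456 + 207936} + \frac{1}{229048 - 88736} = \frac{3}{208724} + \frac{1}{140312} = \frac{157415}{7321620472}$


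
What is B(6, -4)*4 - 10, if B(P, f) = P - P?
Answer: -10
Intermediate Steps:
B(P, f) = 0
B(6, -4)*4 - 10 = 0*4 - 10 = 0 - 10 = -10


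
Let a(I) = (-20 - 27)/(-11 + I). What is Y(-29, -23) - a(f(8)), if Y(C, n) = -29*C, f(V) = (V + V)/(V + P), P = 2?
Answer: 836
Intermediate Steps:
f(V) = 2*V/(2 + V) (f(V) = (V + V)/(V + 2) = (2*V)/(2 + V) = 2*V/(2 + V))
a(I) = -47/(-11 + I)
Y(-29, -23) - a(f(8)) = -29*(-29) - (-47)/(-11 + 2*8/(2 + 8)) = 841 - (-47)/(-11 + 2*8/10) = 841 - (-47)/(-11 + 2*8*(⅒)) = 841 - (-47)/(-11 + 8/5) = 841 - (-47)/(-47/5) = 841 - (-47)*(-5)/47 = 841 - 1*5 = 841 - 5 = 836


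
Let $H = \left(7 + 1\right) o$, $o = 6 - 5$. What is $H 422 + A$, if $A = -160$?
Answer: $3216$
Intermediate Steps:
$o = 1$ ($o = 6 - 5 = 1$)
$H = 8$ ($H = \left(7 + 1\right) 1 = 8 \cdot 1 = 8$)
$H 422 + A = 8 \cdot 422 - 160 = 3376 - 160 = 3216$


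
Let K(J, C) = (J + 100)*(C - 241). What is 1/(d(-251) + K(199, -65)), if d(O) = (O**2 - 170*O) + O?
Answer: 1/13926 ≈ 7.1808e-5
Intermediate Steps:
d(O) = O**2 - 169*O
K(J, C) = (-241 + C)*(100 + J) (K(J, C) = (100 + J)*(-241 + C) = (-241 + C)*(100 + J))
1/(d(-251) + K(199, -65)) = 1/(-251*(-169 - 251) + (-24100 - 241*199 + 100*(-65) - 65*199)) = 1/(-251*(-420) + (-24100 - 47959 - 6500 - 12935)) = 1/(105420 - 91494) = 1/13926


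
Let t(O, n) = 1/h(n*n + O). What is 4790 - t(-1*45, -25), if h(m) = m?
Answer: 2778199/580 ≈ 4790.0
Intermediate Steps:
t(O, n) = 1/(O + n²) (t(O, n) = 1/(n*n + O) = 1/(n² + O) = 1/(O + n²))
4790 - t(-1*45, -25) = 4790 - 1/(-1*45 + (-25)²) = 4790 - 1/(-45 + 625) = 4790 - 1/580 = 2778199/580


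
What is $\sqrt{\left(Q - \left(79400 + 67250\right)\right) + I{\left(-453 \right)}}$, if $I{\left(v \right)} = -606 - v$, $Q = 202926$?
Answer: $\sqrt{56123} \approx 236.9$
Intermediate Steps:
$\sqrt{\left(Q - \left(79400 + 67250\right)\right) + I{\left(-453 \right)}} = \sqrt{\left(202926 - \left(79400 + 67250\right)\right) - 153} = \sqrt{\left(202926 - 146650\right) + \left(-606 + 453\right)} = \sqrt{\left(202926 - 146650\right) - 153} = \sqrt{56276 - 153} = \sqrt{56123}$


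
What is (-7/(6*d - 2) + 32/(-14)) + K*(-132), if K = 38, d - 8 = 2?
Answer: -2037473/406 ≈ -5018.4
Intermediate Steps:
d = 10 (d = 8 + 2 = 10)
(-7/(6*d - 2) + 32/(-14)) + K*(-132) = (-7/(6*10 - 2) + 32/(-14)) + 38*(-132) = (-7/(60 - 2) + 32*(-1/14)) - 5016 = (-7/58 - 16/7) - 5016 = -977/406 - 5016 = -2037473/406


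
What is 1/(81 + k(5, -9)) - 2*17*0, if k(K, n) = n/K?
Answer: 5/396 ≈ 0.012626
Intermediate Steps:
1/(81 + k(5, -9)) - 2*17*0 = 1/(81 - 9/5) - 2*17*0 = 1/(81 - 9*⅕) - 34*0 = 1/(81 - 9/5) - 1*0 = 1/(396/5) + 0 = 5/396 + 0 = 5/396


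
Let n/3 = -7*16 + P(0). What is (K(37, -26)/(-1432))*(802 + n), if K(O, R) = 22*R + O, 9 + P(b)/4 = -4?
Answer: 82925/716 ≈ 115.82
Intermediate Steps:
P(b) = -52 (P(b) = -36 + 4*(-4) = -36 - 16 = -52)
K(O, R) = O + 22*R
n = -492 (n = 3*(-7*16 - 52) = 3*(-112 - 52) = 3*(-164) = -492)
(K(37, -26)/(-1432))*(802 + n) = ((37 + 22*(-26))/(-1432))*(802 - 492) = ((37 - 572)*(-1/1432))*310 = -535*(-1/1432)*310 = (535/1432)*310 = 82925/716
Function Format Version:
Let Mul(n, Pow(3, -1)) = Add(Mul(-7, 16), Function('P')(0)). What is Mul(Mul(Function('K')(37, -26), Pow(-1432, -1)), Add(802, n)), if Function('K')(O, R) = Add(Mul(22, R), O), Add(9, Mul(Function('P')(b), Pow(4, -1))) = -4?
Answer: Rational(82925, 716) ≈ 115.82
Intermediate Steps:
Function('P')(b) = -52 (Function('P')(b) = Add(-36, Mul(4, -4)) = Add(-36, -16) = -52)
Function('K')(O, R) = Add(O, Mul(22, R))
n = -492 (n = Mul(3, Add(Mul(-7, 16), -52)) = Mul(3, Add(-112, -52)) = Mul(3, -164) = -492)
Mul(Mul(Function('K')(37, -26), Pow(-1432, -1)), Add(802, n)) = Mul(Mul(Add(37, Mul(22, -26)), Pow(-1432, -1)), Add(802, -492)) = Mul(Mul(Add(37, -572), Rational(-1, 1432)), 310) = Mul(Mul(-535, Rational(-1, 1432)), 310) = Mul(Rational(535, 1432), 310) = Rational(82925, 716)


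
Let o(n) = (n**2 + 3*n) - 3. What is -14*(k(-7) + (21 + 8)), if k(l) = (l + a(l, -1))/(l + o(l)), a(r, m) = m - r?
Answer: -3647/9 ≈ -405.22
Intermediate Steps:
o(n) = -3 + n**2 + 3*n
k(l) = -1/(-3 + l**2 + 4*l) (k(l) = (l + (-1 - l))/(l + (-3 + l**2 + 3*l)) = -1/(-3 + l**2 + 4*l))
-14*(k(-7) + (21 + 8)) = -14*(-1/(-3 + (-7)**2 + 4*(-7)) + (21 + 8)) = -14*(-1/(-3 + 49 - 28) + 29) = -14*(-1/18 + 29) = -14*521/18 = -3647/9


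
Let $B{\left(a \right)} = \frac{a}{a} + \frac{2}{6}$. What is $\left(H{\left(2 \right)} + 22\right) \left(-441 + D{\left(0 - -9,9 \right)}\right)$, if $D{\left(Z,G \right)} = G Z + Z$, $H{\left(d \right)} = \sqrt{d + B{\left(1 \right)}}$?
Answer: $-7722 - 117 \sqrt{30} \approx -8362.8$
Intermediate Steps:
$B{\left(a \right)} = \frac{4}{3}$ ($B{\left(a \right)} = 1 + 2 \cdot \frac{1}{6} = 1 + \frac{1}{3} = \frac{4}{3}$)
$H{\left(d \right)} = \sqrt{\frac{4}{3} + d}$ ($H{\left(d \right)} = \sqrt{d + \frac{4}{3}} = \sqrt{\frac{4}{3} + d}$)
$D{\left(Z,G \right)} = Z + G Z$
$\left(H{\left(2 \right)} + 22\right) \left(-441 + D{\left(0 - -9,9 \right)}\right) = \left(\frac{\sqrt{12 + 9 \cdot 2}}{3} + 22\right) \left(-441 + \left(0 - -9\right) \left(1 + 9\right)\right) = \left(\frac{\sqrt{12 + 18}}{3} + 22\right) \left(-441 + \left(0 + 9\right) 10\right) = \left(\frac{\sqrt{30}}{3} + 22\right) \left(-441 + 9 \cdot 10\right) = \left(22 + \frac{\sqrt{30}}{3}\right) \left(-441 + 90\right) = \left(22 + \frac{\sqrt{30}}{3}\right) \left(-351\right) = -7722 - 117 \sqrt{30}$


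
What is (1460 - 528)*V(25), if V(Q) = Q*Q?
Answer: 582500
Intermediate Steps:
V(Q) = Q**2
(1460 - 528)*V(25) = (1460 - 528)*25**2 = 932*625 = 582500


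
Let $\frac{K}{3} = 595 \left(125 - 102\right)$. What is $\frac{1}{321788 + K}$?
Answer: $\frac{1}{362843} \approx 2.756 \cdot 10^{-6}$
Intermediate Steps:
$K = 41055$ ($K = 3 \cdot 595 \left(125 - 102\right) = 3 \cdot 595 \cdot 23 = 3 \cdot 13685 = 41055$)
$\frac{1}{321788 + K} = \frac{1}{321788 + 41055} = \frac{1}{362843}$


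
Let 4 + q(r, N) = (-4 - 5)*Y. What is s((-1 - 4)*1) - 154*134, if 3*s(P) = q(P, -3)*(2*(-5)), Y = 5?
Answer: -61418/3 ≈ -20473.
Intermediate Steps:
q(r, N) = -49 (q(r, N) = -4 + (-4 - 5)*5 = -4 - 9*5 = -4 - 45 = -49)
s(P) = 490/3 (s(P) = (-98*(-5))/3 = (-49*(-10))/3 = (⅓)*490 = 490/3)
s((-1 - 4)*1) - 154*134 = 490/3 - 154*134 = 490/3 - 20636 = -61418/3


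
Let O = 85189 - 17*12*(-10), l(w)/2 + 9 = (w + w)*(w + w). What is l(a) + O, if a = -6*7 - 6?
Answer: 105643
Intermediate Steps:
a = -48 (a = -42 - 6 = -48)
l(w) = -18 + 8*w² (l(w) = -18 + 2*((w + w)*(w + w)) = -18 + 2*((2*w)*(2*w)) = -18 + 2*(4*w²) = -18 + 8*w²)
O = 87229 (O = 85189 - 204*(-10) = 85189 + 2040 = 87229)
l(a) + O = (-18 + 8*(-48)²) + 87229 = (-18 + 8*2304) + 87229 = (-18 + 18432) + 87229 = 18414 + 87229 = 105643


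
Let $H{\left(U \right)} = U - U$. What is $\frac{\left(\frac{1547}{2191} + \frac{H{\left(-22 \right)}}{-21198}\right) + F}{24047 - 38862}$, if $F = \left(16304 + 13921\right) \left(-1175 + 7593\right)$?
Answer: $- \frac{60717007871}{4637095} \approx -13094.0$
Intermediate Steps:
$F = 193984050$ ($F = 30225 \cdot 6418 = 193984050$)
$H{\left(U \right)} = 0$
$\frac{\left(\frac{1547}{2191} + \frac{H{\left(-22 \right)}}{-21198}\right) + F}{24047 - 38862} = \frac{\left(\frac{1547}{2191} + \frac{0}{-21198}\right) + 193984050}{24047 - 38862} = \frac{\left(1547 \cdot \frac{1}{2191} + 0 \left(- \frac{1}{21198}\right)\right) + 193984050}{-14815} = \left(\left(\frac{221}{313} + 0\right) + 193984050\right) \left(- \frac{1}{14815}\right) = \left(\frac{221}{313} + 193984050\right) \left(- \frac{1}{14815}\right) = \frac{60717007871}{313} \left(- \frac{1}{14815}\right) = - \frac{60717007871}{4637095}$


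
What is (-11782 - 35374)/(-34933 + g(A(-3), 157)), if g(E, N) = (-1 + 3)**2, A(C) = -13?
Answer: 47156/34929 ≈ 1.3501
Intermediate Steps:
g(E, N) = 4 (g(E, N) = 2**2 = 4)
(-11782 - 35374)/(-34933 + g(A(-3), 157)) = (-11782 - 35374)/(-34933 + 4) = -47156/(-34929) = -47156*(-1/34929) = 47156/34929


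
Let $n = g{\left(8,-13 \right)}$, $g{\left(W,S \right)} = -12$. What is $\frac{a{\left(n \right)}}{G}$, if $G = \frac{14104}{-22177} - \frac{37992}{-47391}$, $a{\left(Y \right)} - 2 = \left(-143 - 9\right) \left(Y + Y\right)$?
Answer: $\frac{127870475185}{5804864} \approx 22028.0$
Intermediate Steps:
$n = -12$
$a{\left(Y \right)} = 2 - 304 Y$ ($a{\left(Y \right)} = 2 + \left(-143 - 9\right) \left(Y + Y\right) = 2 - 152 \cdot 2 Y = 2 - 304 Y$)
$G = \frac{58048640}{350330069}$ ($G = 14104 \left(- \frac{1}{22177}\right) - - \frac{12664}{15797} = - \frac{14104}{22177} + \frac{12664}{15797} = \frac{58048640}{350330069} \approx 0.1657$)
$\frac{a{\left(n \right)}}{G} = \frac{2 - -3648}{\frac{58048640}{350330069}} = \left(2 + 3648\right) \frac{350330069}{58048640} = 3650 \cdot \frac{350330069}{58048640} = \frac{127870475185}{5804864}$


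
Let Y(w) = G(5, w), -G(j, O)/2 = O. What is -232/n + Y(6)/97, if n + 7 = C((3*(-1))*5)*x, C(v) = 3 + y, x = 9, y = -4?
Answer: 2789/194 ≈ 14.376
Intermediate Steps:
G(j, O) = -2*O
C(v) = -1 (C(v) = 3 - 4 = -1)
Y(w) = -2*w
n = -16 (n = -7 - 1*9 = -7 - 9 = -16)
-232/n + Y(6)/97 = -232/(-16) - 2*6/97 = -232*(-1/16) - 12*1/97 = 29/2 - 12/97 = 2789/194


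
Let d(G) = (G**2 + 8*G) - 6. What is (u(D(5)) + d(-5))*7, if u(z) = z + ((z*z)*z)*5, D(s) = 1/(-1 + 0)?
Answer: -189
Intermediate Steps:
D(s) = -1 (D(s) = 1/(-1) = -1)
d(G) = -6 + G**2 + 8*G
u(z) = z + 5*z**3 (u(z) = z + (z**2*z)*5 = z + z**3*5 = z + 5*z**3)
(u(D(5)) + d(-5))*7 = ((-1 + 5*(-1)**3) + (-6 + (-5)**2 + 8*(-5)))*7 = ((-1 + 5*(-1)) + (-6 + 25 - 40))*7 = ((-1 - 5) - 21)*7 = (-6 - 21)*7 = -27*7 = -189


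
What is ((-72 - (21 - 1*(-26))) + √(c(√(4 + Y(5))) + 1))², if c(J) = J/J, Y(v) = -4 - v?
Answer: (119 - √2)² ≈ 13826.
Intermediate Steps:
c(J) = 1
((-72 - (21 - 1*(-26))) + √(c(√(4 + Y(5))) + 1))² = ((-72 - (21 - 1*(-26))) + √(1 + 1))² = ((-72 - (21 + 26)) + √2)² = ((-72 - 1*47) + √2)² = ((-72 - 47) + √2)² = (-119 + √2)²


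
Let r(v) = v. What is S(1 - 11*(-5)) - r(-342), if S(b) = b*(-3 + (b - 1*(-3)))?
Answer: 3478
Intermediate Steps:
S(b) = b² (S(b) = b*(-3 + (b + 3)) = b*(-3 + (3 + b)) = b*b = b²)
S(1 - 11*(-5)) - r(-342) = (1 - 11*(-5))² - 1*(-342) = (1 + 55)² + 342 = 56² + 342 = 3136 + 342 = 3478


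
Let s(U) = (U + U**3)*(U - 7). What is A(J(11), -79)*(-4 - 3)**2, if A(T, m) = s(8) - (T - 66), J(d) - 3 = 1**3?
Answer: 28518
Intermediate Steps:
s(U) = (-7 + U)*(U + U**3) (s(U) = (U + U**3)*(-7 + U) = (-7 + U)*(U + U**3))
J(d) = 4 (J(d) = 3 + 1**3 = 3 + 1 = 4)
A(T, m) = 586 - T (A(T, m) = 8*(-7 + 8 + 8**3 - 7*8**2) - (T - 66) = 8*(-7 + 8 + 512 - 7*64) - (-66 + T) = 8*(-7 + 8 + 512 - 448) + (66 - T) = 8*65 + (66 - T) = 520 + (66 - T) = 586 - T)
A(J(11), -79)*(-4 - 3)**2 = (586 - 1*4)*(-4 - 3)**2 = (586 - 4)*(-7)**2 = 582*49 = 28518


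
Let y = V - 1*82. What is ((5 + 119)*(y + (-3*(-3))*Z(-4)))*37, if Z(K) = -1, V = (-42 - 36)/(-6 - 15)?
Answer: -2803268/7 ≈ -4.0047e+5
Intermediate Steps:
V = 26/7 (V = -78/(-21) = -78*(-1/21) = 26/7 ≈ 3.7143)
y = -548/7 (y = 26/7 - 1*82 = 26/7 - 82 = -548/7 ≈ -78.286)
((5 + 119)*(y + (-3*(-3))*Z(-4)))*37 = ((5 + 119)*(-548/7 - 3*(-3)*(-1)))*37 = (124*(-548/7 + 9*(-1)))*37 = (124*(-548/7 - 9))*37 = (124*(-611/7))*37 = -75764/7*37 = -2803268/7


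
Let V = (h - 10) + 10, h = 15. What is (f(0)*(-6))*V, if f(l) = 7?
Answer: -630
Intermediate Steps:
V = 15 (V = (15 - 10) + 10 = 5 + 10 = 15)
(f(0)*(-6))*V = (7*(-6))*15 = -42*15 = -630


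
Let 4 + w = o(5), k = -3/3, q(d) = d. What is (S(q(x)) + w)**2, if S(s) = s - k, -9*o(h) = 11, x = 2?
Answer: 400/81 ≈ 4.9383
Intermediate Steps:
k = -1 (k = -3*1/3 = -1)
o(h) = -11/9 (o(h) = -1/9*11 = -11/9)
S(s) = 1 + s (S(s) = s - 1*(-1) = s + 1 = 1 + s)
w = -47/9 (w = -4 - 11/9 = -47/9 ≈ -5.2222)
(S(q(x)) + w)**2 = ((1 + 2) - 47/9)**2 = (3 - 47/9)**2 = (-20/9)**2 = 400/81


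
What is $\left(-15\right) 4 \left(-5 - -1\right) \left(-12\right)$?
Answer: $-2880$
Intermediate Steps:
$\left(-15\right) 4 \left(-5 - -1\right) \left(-12\right) = - 60 \left(-5 + 1\right) \left(-12\right) = \left(-60\right) \left(-4\right) \left(-12\right) = 240 \left(-12\right) = -2880$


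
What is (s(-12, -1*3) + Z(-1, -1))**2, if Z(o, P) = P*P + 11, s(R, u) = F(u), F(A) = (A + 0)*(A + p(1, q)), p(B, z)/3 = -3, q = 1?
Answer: 2304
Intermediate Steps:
p(B, z) = -9 (p(B, z) = 3*(-3) = -9)
F(A) = A*(-9 + A) (F(A) = (A + 0)*(A - 9) = A*(-9 + A))
s(R, u) = u*(-9 + u)
Z(o, P) = 11 + P**2 (Z(o, P) = P**2 + 11 = 11 + P**2)
(s(-12, -1*3) + Z(-1, -1))**2 = ((-1*3)*(-9 - 1*3) + (11 + (-1)**2))**2 = (-3*(-9 - 3) + (11 + 1))**2 = (-3*(-12) + 12)**2 = (36 + 12)**2 = 48**2 = 2304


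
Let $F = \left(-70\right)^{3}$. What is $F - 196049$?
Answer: $-539049$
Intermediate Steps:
$F = -343000$
$F - 196049 = -343000 - 196049 = -539049$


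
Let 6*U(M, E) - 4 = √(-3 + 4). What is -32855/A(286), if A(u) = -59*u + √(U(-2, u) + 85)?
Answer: 3326371620/1708390741 + 32855*√3090/1708390741 ≈ 1.9481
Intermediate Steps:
U(M, E) = ⅚ (U(M, E) = ⅔ + √(-3 + 4)/6 = ⅔ + √1/6 = ⅔ + (⅙)*1 = ⅔ + ⅙ = ⅚)
A(u) = -59*u + √3090/6 (A(u) = -59*u + √(⅚ + 85) = -59*u + √(515/6) = -59*u + √3090/6)
-32855/A(286) = -32855/(-59*286 + √3090/6) = -32855/(-16874 + √3090/6)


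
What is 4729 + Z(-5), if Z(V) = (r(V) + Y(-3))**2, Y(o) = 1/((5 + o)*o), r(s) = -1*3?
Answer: 170605/36 ≈ 4739.0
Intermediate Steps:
r(s) = -3
Y(o) = 1/(o*(5 + o))
Z(V) = 361/36 (Z(V) = (-3 + 1/((-3)*(5 - 3)))**2 = (-3 - 1/3/2)**2 = (-3 - 1/3*1/2)**2 = (-3 - 1/6)**2 = (-19/6)**2 = 361/36)
4729 + Z(-5) = 4729 + 361/36 = 170605/36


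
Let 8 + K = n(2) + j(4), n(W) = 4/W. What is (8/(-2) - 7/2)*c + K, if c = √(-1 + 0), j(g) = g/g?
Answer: -5 - 15*I/2 ≈ -5.0 - 7.5*I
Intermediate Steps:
j(g) = 1
K = -5 (K = -8 + (4/2 + 1) = -8 + (4*(½) + 1) = -8 + (2 + 1) = -8 + 3 = -5)
c = I (c = √(-1) = I ≈ 1.0*I)
(8/(-2) - 7/2)*c + K = (8/(-2) - 7/2)*I - 5 = (8*(-½) - 7*½)*I - 5 = (-4 - 7/2)*I - 5 = -15*I/2 - 5 = -5 - 15*I/2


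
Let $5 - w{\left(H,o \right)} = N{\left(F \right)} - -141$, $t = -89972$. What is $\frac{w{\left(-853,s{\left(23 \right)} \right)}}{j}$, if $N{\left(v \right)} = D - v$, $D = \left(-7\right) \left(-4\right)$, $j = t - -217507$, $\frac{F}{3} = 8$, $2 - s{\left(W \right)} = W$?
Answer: $- \frac{28}{25507} \approx -0.0010977$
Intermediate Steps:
$s{\left(W \right)} = 2 - W$
$F = 24$ ($F = 3 \cdot 8 = 24$)
$j = 127535$ ($j = -89972 - -217507 = -89972 + 217507 = 127535$)
$D = 28$
$N{\left(v \right)} = 28 - v$
$w{\left(H,o \right)} = -140$ ($w{\left(H,o \right)} = 5 - \left(\left(28 - 24\right) - -141\right) = 5 - \left(\left(28 - 24\right) + 141\right) = 5 - \left(4 + 141\right) = 5 - 145 = -140$)
$\frac{w{\left(-853,s{\left(23 \right)} \right)}}{j} = - \frac{140}{127535} = \left(-140\right) \frac{1}{127535} = - \frac{28}{25507}$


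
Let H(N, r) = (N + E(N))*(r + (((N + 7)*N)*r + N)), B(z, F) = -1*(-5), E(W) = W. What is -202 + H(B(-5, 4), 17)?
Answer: 10218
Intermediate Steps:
B(z, F) = 5
H(N, r) = 2*N*(N + r + N*r*(7 + N)) (H(N, r) = (N + N)*(r + (((N + 7)*N)*r + N)) = (2*N)*(r + (((7 + N)*N)*r + N)) = (2*N)*(r + ((N*(7 + N))*r + N)) = (2*N)*(r + (N*r*(7 + N) + N)) = (2*N)*(r + (N + N*r*(7 + N))) = (2*N)*(N + r + N*r*(7 + N)) = 2*N*(N + r + N*r*(7 + N)))
-202 + H(B(-5, 4), 17) = -202 + 2*5*(5 + 17 + 17*5² + 7*5*17) = -202 + 2*5*(5 + 17 + 17*25 + 595) = -202 + 2*5*(5 + 17 + 425 + 595) = -202 + 2*5*1042 = -202 + 10420 = 10218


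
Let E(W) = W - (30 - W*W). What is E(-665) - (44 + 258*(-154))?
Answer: 481218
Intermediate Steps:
E(W) = -30 + W + W² (E(W) = W - (30 - W²) = W + (-30 + W²) = -30 + W + W²)
E(-665) - (44 + 258*(-154)) = (-30 - 665 + (-665)²) - (44 + 258*(-154)) = (-30 - 665 + 442225) - (44 - 39732) = 441530 - 1*(-39688) = 441530 + 39688 = 481218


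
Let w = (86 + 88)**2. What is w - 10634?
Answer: 19642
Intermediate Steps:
w = 30276 (w = 174**2 = 30276)
w - 10634 = 30276 - 10634 = 19642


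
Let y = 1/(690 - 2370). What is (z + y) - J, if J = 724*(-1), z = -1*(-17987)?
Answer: 31434479/1680 ≈ 18711.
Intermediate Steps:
z = 17987
y = -1/1680 (y = 1/(-1680) = -1/1680 ≈ -0.00059524)
J = -724
(z + y) - J = (17987 - 1/1680) - 1*(-724) = 30218159/1680 + 724 = 31434479/1680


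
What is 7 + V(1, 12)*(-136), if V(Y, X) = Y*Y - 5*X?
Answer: 8031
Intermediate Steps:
V(Y, X) = Y**2 - 5*X
7 + V(1, 12)*(-136) = 7 + (1**2 - 5*12)*(-136) = 7 + (1 - 60)*(-136) = 7 - 59*(-136) = 7 + 8024 = 8031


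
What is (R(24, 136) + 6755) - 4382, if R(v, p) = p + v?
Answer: 2533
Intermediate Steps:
(R(24, 136) + 6755) - 4382 = ((136 + 24) + 6755) - 4382 = (160 + 6755) - 4382 = 6915 - 4382 = 2533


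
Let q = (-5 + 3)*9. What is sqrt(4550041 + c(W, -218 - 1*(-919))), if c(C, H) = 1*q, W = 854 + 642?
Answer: sqrt(4550023) ≈ 2133.1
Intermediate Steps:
W = 1496
q = -18 (q = -2*9 = -18)
c(C, H) = -18 (c(C, H) = 1*(-18) = -18)
sqrt(4550041 + c(W, -218 - 1*(-919))) = sqrt(4550041 - 18) = sqrt(4550023)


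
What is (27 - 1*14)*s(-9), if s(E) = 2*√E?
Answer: 78*I ≈ 78.0*I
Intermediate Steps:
(27 - 1*14)*s(-9) = (27 - 1*14)*(2*√(-9)) = (27 - 14)*(2*(3*I)) = 13*(6*I) = 78*I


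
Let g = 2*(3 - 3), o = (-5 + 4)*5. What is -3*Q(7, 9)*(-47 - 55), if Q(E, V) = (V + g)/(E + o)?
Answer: 1377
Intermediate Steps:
o = -5 (o = -1*5 = -5)
g = 0 (g = 2*0 = 0)
Q(E, V) = V/(-5 + E) (Q(E, V) = (V + 0)/(E - 5) = V/(-5 + E))
-3*Q(7, 9)*(-47 - 55) = -3*9/(-5 + 7)*(-47 - 55) = -3*9/2*(-102) = -3*9*(½)*(-102) = -27*(-102)/2 = -3*(-459) = 1377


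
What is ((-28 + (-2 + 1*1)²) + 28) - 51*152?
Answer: -7751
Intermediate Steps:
((-28 + (-2 + 1*1)²) + 28) - 51*152 = ((-28 + (-2 + 1)²) + 28) - 7752 = ((-28 + (-1)²) + 28) - 7752 = ((-28 + 1) + 28) - 7752 = (-27 + 28) - 7752 = 1 - 7752 = -7751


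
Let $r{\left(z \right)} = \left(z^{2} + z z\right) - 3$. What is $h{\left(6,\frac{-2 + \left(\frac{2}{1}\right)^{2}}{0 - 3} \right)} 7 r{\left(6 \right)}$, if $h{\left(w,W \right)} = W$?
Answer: $-322$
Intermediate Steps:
$r{\left(z \right)} = -3 + 2 z^{2}$ ($r{\left(z \right)} = \left(z^{2} + z^{2}\right) - 3 = 2 z^{2} - 3 = -3 + 2 z^{2}$)
$h{\left(6,\frac{-2 + \left(\frac{2}{1}\right)^{2}}{0 - 3} \right)} 7 r{\left(6 \right)} = \frac{-2 + \left(\frac{2}{1}\right)^{2}}{0 - 3} \cdot 7 \left(-3 + 2 \cdot 6^{2}\right) = \frac{-2 + \left(2 \cdot 1\right)^{2}}{-3} \cdot 7 \left(-3 + 2 \cdot 36\right) = \left(-2 + 2^{2}\right) \left(- \frac{1}{3}\right) 7 \left(-3 + 72\right) = \left(-2 + 4\right) \left(- \frac{1}{3}\right) 7 \cdot 69 = 2 \left(- \frac{1}{3}\right) 7 \cdot 69 = \left(- \frac{2}{3}\right) 7 \cdot 69 = \left(- \frac{14}{3}\right) 69 = -322$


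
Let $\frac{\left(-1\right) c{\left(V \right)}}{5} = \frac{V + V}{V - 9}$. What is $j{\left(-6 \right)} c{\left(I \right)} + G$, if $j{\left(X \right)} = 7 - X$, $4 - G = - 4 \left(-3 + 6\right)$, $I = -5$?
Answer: $- \frac{213}{7} \approx -30.429$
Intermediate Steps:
$G = 16$ ($G = 4 - - 4 \left(-3 + 6\right) = 4 - \left(-4\right) 3 = 4 - -12 = 4 + 12 = 16$)
$c{\left(V \right)} = - \frac{10 V}{-9 + V}$ ($c{\left(V \right)} = - 5 \frac{V + V}{V - 9} = - 5 \frac{2 V}{-9 + V} = - \frac{10 V}{-9 + V}$)
$j{\left(-6 \right)} c{\left(I \right)} + G = \left(7 - -6\right) \left(\left(-10\right) \left(-5\right) \frac{1}{-9 - 5}\right) + 16 = \left(7 + 6\right) \left(\left(-10\right) \left(-5\right) \frac{1}{-14}\right) + 16 = 13 \left(\left(-10\right) \left(-5\right) \left(- \frac{1}{14}\right)\right) + 16 = 13 \left(- \frac{25}{7}\right) + 16 = - \frac{325}{7} + 16 = - \frac{213}{7}$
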